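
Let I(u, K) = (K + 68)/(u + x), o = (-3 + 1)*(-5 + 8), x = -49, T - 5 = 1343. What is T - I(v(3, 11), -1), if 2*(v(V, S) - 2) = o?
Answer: 67467/50 ≈ 1349.3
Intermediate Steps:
T = 1348 (T = 5 + 1343 = 1348)
o = -6 (o = -2*3 = -6)
v(V, S) = -1 (v(V, S) = 2 + (1/2)*(-6) = 2 - 3 = -1)
I(u, K) = (68 + K)/(-49 + u) (I(u, K) = (K + 68)/(u - 49) = (68 + K)/(-49 + u))
T - I(v(3, 11), -1) = 1348 - (68 - 1)/(-49 - 1) = 1348 - 67/(-50) = 1348 - (-1)*67/50 = 1348 - 1*(-67/50) = 1348 + 67/50 = 67467/50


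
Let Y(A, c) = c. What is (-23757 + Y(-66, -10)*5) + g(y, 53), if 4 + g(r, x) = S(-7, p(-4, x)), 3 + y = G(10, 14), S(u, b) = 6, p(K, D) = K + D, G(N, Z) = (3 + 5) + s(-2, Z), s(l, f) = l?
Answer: -23805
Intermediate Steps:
G(N, Z) = 6 (G(N, Z) = (3 + 5) - 2 = 8 - 2 = 6)
p(K, D) = D + K
y = 3 (y = -3 + 6 = 3)
g(r, x) = 2 (g(r, x) = -4 + 6 = 2)
(-23757 + Y(-66, -10)*5) + g(y, 53) = (-23757 - 10*5) + 2 = (-23757 - 50) + 2 = -23807 + 2 = -23805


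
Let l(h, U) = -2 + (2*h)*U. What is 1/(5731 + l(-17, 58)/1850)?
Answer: 925/5300188 ≈ 0.00017452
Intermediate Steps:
l(h, U) = -2 + 2*U*h
1/(5731 + l(-17, 58)/1850) = 1/(5731 + (-2 + 2*58*(-17))/1850) = 1/(5731 + (-2 - 1972)*(1/1850)) = 1/(5731 - 1974*1/1850) = 1/(5731 - 987/925) = 1/(5300188/925) = 925/5300188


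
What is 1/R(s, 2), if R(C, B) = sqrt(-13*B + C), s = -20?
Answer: -I*sqrt(46)/46 ≈ -0.14744*I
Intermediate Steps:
R(C, B) = sqrt(C - 13*B)
1/R(s, 2) = 1/(sqrt(-20 - 13*2)) = 1/(sqrt(-20 - 26)) = 1/(sqrt(-46)) = 1/(I*sqrt(46)) = -I*sqrt(46)/46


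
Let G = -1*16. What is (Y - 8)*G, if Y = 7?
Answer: 16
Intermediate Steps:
G = -16
(Y - 8)*G = (7 - 8)*(-16) = -1*(-16) = 16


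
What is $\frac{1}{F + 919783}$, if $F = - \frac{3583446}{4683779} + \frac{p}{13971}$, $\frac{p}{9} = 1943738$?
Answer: $\frac{21812358803}{20089932246469433} \approx 1.0857 \cdot 10^{-6}$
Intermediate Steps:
$p = 17493642$ ($p = 9 \cdot 1943738 = 17493642$)
$F = \frac{27295429569684}{21812358803}$ ($F = - \frac{3583446}{4683779} + \frac{17493642}{13971} = \left(-3583446\right) \frac{1}{4683779} + 17493642 \cdot \frac{1}{13971} = - \frac{3583446}{4683779} + \frac{5831214}{4657} = \frac{27295429569684}{21812358803} \approx 1251.4$)
$\frac{1}{F + 919783} = \frac{1}{\frac{27295429569684}{21812358803} + 919783} = \frac{1}{\frac{20089932246469433}{21812358803}} = \frac{21812358803}{20089932246469433}$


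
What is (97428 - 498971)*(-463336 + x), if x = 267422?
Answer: 78667895302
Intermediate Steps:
(97428 - 498971)*(-463336 + x) = (97428 - 498971)*(-463336 + 267422) = -401543*(-195914) = 78667895302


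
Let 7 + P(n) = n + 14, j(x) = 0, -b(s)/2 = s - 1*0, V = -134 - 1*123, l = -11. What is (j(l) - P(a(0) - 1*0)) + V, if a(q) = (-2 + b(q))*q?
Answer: -264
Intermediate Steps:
V = -257 (V = -134 - 123 = -257)
b(s) = -2*s (b(s) = -2*(s - 1*0) = -2*(s + 0) = -2*s)
a(q) = q*(-2 - 2*q) (a(q) = (-2 - 2*q)*q = q*(-2 - 2*q))
P(n) = 7 + n (P(n) = -7 + (n + 14) = -7 + (14 + n) = 7 + n)
(j(l) - P(a(0) - 1*0)) + V = (0 - (7 + (-2*0*(1 + 0) - 1*0))) - 257 = (0 - (7 + (-2*0*1 + 0))) - 257 = (0 - (7 + (0 + 0))) - 257 = (0 - (7 + 0)) - 257 = (0 - 1*7) - 257 = (0 - 7) - 257 = -7 - 257 = -264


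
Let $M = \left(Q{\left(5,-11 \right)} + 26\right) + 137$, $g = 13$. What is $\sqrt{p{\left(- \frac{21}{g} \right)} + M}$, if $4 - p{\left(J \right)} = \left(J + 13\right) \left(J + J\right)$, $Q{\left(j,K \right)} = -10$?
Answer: $\frac{\sqrt{32749}}{13} \approx 13.921$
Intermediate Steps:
$M = 153$ ($M = \left(-10 + 26\right) + 137 = 16 + 137 = 153$)
$p{\left(J \right)} = 4 - 2 J \left(13 + J\right)$ ($p{\left(J \right)} = 4 - \left(J + 13\right) \left(J + J\right) = 4 - \left(13 + J\right) 2 J = 4 - 2 J \left(13 + J\right)$)
$\sqrt{p{\left(- \frac{21}{g} \right)} + M} = \sqrt{\left(4 - 26 \left(- \frac{21}{13}\right) - 2 \left(- \frac{21}{13}\right)^{2}\right) + 153} = \sqrt{\left(4 - 26 \left(\left(-21\right) \frac{1}{13}\right) - 2 \left(\left(-21\right) \frac{1}{13}\right)^{2}\right) + 153} = \sqrt{\left(4 - -42 - 2 \left(- \frac{21}{13}\right)^{2}\right) + 153} = \sqrt{\left(4 + 42 - \frac{882}{169}\right) + 153} = \sqrt{\frac{6892}{169} + 153} = \sqrt{\frac{32749}{169}} = \frac{\sqrt{32749}}{13}$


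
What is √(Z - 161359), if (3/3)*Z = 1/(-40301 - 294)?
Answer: 3*I*√29545801506730/40595 ≈ 401.7*I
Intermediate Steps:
Z = -1/40595 (Z = 1/(-40301 - 294) = 1/(-40595) = -1/40595 ≈ -2.4634e-5)
√(Z - 161359) = √(-1/40595 - 161359) = √(-6550368606/40595) = 3*I*√29545801506730/40595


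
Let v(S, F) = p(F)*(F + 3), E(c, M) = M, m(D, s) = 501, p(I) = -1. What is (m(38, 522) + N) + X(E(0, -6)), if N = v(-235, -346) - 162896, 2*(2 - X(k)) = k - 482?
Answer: -161806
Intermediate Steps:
v(S, F) = -3 - F (v(S, F) = -(F + 3) = -(3 + F) = -3 - F)
X(k) = 243 - k/2 (X(k) = 2 - (k - 482)/2 = 2 - (-482 + k)/2 = 2 + (241 - k/2) = 243 - k/2)
N = -162553 (N = (-3 - 1*(-346)) - 162896 = (-3 + 346) - 162896 = 343 - 162896 = -162553)
(m(38, 522) + N) + X(E(0, -6)) = (501 - 162553) + (243 - 1/2*(-6)) = -162052 + (243 + 3) = -162052 + 246 = -161806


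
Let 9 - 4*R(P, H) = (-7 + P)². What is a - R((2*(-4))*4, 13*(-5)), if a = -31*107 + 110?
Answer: -2829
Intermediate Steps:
a = -3207 (a = -3317 + 110 = -3207)
R(P, H) = 9/4 - (-7 + P)²/4
a - R((2*(-4))*4, 13*(-5)) = -3207 - (9/4 - (-7 + (2*(-4))*4)²/4) = -3207 - (9/4 - (-7 - 8*4)²/4) = -3207 - (9/4 - (-7 - 32)²/4) = -3207 - (9/4 - ¼*(-39)²) = -3207 - (9/4 - ¼*1521) = -3207 - (9/4 - 1521/4) = -3207 - 1*(-378) = -3207 + 378 = -2829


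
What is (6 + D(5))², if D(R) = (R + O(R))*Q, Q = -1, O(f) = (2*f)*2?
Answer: 361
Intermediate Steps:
O(f) = 4*f
D(R) = -5*R (D(R) = (R + 4*R)*(-1) = (5*R)*(-1) = -5*R)
(6 + D(5))² = (6 - 5*5)² = (6 - 25)² = (-19)² = 361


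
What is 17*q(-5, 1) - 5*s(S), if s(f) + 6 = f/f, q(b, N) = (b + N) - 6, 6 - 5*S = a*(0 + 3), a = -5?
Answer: -145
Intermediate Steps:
S = 21/5 (S = 6/5 - (-1)*(0 + 3) = 6/5 - (-1)*3 = 6/5 - ⅕*(-15) = 6/5 + 3 = 21/5 ≈ 4.2000)
q(b, N) = -6 + N + b (q(b, N) = (N + b) - 6 = -6 + N + b)
s(f) = -5 (s(f) = -6 + f/f = -6 + 1 = -5)
17*q(-5, 1) - 5*s(S) = 17*(-6 + 1 - 5) - 5*(-5) = 17*(-10) + 25 = -170 + 25 = -145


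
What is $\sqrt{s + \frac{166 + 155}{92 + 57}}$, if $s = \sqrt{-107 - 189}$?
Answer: $\frac{\sqrt{47829 + 44402 i \sqrt{74}}}{149} \approx 3.122 + 2.7554 i$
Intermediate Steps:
$s = 2 i \sqrt{74}$ ($s = \sqrt{-296} = 2 i \sqrt{74} \approx 17.205 i$)
$\sqrt{s + \frac{166 + 155}{92 + 57}} = \sqrt{2 i \sqrt{74} + \frac{166 + 155}{92 + 57}} = \sqrt{2 i \sqrt{74} + \frac{321}{149}} = \sqrt{\frac{321}{149} + 2 i \sqrt{74}}$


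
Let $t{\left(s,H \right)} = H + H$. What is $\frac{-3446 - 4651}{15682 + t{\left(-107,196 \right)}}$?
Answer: $- \frac{2699}{5358} \approx -0.50373$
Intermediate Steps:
$t{\left(s,H \right)} = 2 H$
$\frac{-3446 - 4651}{15682 + t{\left(-107,196 \right)}} = \frac{-3446 - 4651}{15682 + 2 \cdot 196} = - \frac{8097}{15682 + 392} = - \frac{8097}{16074} = \left(-8097\right) \frac{1}{16074} = - \frac{2699}{5358}$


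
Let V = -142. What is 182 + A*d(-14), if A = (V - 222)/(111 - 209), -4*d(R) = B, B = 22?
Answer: 1131/7 ≈ 161.57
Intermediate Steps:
d(R) = -11/2 (d(R) = -1/4*22 = -11/2)
A = 26/7 (A = (-142 - 222)/(111 - 209) = -364/(-98) = -364*(-1/98) = 26/7 ≈ 3.7143)
182 + A*d(-14) = 182 + (26/7)*(-11/2) = 182 - 143/7 = 1131/7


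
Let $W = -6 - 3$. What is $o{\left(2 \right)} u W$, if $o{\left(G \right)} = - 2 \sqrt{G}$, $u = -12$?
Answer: $- 216 \sqrt{2} \approx -305.47$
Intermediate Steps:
$W = -9$
$o{\left(2 \right)} u W = - 2 \sqrt{2} \left(-12\right) \left(-9\right) = 24 \sqrt{2} \left(-9\right) = - 216 \sqrt{2}$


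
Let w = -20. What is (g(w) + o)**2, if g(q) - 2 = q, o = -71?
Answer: 7921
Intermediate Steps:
g(q) = 2 + q
(g(w) + o)**2 = ((2 - 20) - 71)**2 = (-18 - 71)**2 = (-89)**2 = 7921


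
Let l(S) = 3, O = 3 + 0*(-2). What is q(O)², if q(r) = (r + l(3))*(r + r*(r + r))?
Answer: 15876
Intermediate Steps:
O = 3 (O = 3 + 0 = 3)
q(r) = (3 + r)*(r + 2*r²) (q(r) = (r + 3)*(r + r*(r + r)) = (3 + r)*(r + r*(2*r)) = (3 + r)*(r + 2*r²))
q(O)² = (3*(3 + 2*3² + 7*3))² = (3*(3 + 2*9 + 21))² = (3*(3 + 18 + 21))² = (3*42)² = 126² = 15876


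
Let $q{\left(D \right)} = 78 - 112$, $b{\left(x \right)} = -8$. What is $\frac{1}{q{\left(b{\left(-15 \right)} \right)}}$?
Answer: $- \frac{1}{34} \approx -0.029412$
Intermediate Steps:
$q{\left(D \right)} = -34$ ($q{\left(D \right)} = 78 - 112 = -34$)
$\frac{1}{q{\left(b{\left(-15 \right)} \right)}} = \frac{1}{-34} = - \frac{1}{34}$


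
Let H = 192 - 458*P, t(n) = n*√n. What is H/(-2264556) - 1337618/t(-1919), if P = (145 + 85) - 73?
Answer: 35857/1132278 - 1337618*I*√1919/3682561 ≈ 0.031668 - 15.912*I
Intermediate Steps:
P = 157 (P = 230 - 73 = 157)
t(n) = n^(3/2)
H = -71714 (H = 192 - 458*157 = 192 - 71906 = -71714)
H/(-2264556) - 1337618/t(-1919) = -71714/(-2264556) - 1337618*I*√1919/3682561 = -71714*(-1/2264556) - 1337618*I*√1919/3682561 = 35857/1132278 - 1337618*I*√1919/3682561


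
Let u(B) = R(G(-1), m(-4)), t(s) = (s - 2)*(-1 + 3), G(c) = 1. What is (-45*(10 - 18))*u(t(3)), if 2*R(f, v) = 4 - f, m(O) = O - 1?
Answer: 540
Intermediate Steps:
t(s) = -4 + 2*s (t(s) = (-2 + s)*2 = -4 + 2*s)
m(O) = -1 + O
R(f, v) = 2 - f/2 (R(f, v) = (4 - f)/2 = 2 - f/2)
u(B) = 3/2 (u(B) = 2 - 1/2*1 = 2 - 1/2 = 3/2)
(-45*(10 - 18))*u(t(3)) = -45*(10 - 18)*(3/2) = -45*(-8)*(3/2) = 360*(3/2) = 540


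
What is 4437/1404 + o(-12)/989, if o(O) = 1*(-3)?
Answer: 487109/154284 ≈ 3.1572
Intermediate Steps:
o(O) = -3
4437/1404 + o(-12)/989 = 4437/1404 - 3/989 = 4437*(1/1404) - 3*1/989 = 493/156 - 3/989 = 487109/154284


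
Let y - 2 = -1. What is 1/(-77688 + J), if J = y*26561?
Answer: -1/51127 ≈ -1.9559e-5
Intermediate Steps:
y = 1 (y = 2 - 1 = 1)
J = 26561 (J = 1*26561 = 26561)
1/(-77688 + J) = 1/(-77688 + 26561) = 1/(-51127) = -1/51127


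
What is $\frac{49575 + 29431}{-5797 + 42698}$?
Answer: $\frac{79006}{36901} \approx 2.141$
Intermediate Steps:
$\frac{49575 + 29431}{-5797 + 42698} = \frac{79006}{36901}$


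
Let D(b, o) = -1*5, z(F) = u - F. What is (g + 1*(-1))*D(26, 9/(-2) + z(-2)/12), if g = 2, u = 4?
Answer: -5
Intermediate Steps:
z(F) = 4 - F
D(b, o) = -5
(g + 1*(-1))*D(26, 9/(-2) + z(-2)/12) = (2 + 1*(-1))*(-5) = (2 - 1)*(-5) = 1*(-5) = -5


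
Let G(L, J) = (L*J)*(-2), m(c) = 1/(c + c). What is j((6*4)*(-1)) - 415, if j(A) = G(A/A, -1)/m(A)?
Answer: -511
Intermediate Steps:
m(c) = 1/(2*c)
G(L, J) = -2*J*L (G(L, J) = (J*L)*(-2) = -2*J*L)
j(A) = 4*A (j(A) = (-2*(-1)*A/A)/((1/(2*A))) = (-2*(-1)*1)*(2*A) = 2*(2*A) = 4*A)
j((6*4)*(-1)) - 415 = 4*((6*4)*(-1)) - 415 = 4*(24*(-1)) - 415 = 4*(-24) - 415 = -96 - 415 = -511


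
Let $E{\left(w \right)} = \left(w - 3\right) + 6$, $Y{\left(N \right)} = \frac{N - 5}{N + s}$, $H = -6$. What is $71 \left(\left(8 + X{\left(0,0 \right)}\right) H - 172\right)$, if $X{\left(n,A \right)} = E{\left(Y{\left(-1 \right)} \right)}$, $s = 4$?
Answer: $-16046$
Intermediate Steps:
$Y{\left(N \right)} = \frac{-5 + N}{4 + N}$ ($Y{\left(N \right)} = \frac{N - 5}{N + 4} = \frac{-5 + N}{4 + N}$)
$E{\left(w \right)} = 3 + w$ ($E{\left(w \right)} = \left(-3 + w\right) + 6 = 3 + w$)
$X{\left(n,A \right)} = 1$ ($X{\left(n,A \right)} = 3 + \frac{-5 - 1}{4 - 1} = 3 + \frac{1}{3} \left(-6\right) = 3 - 2 = 1$)
$71 \left(\left(8 + X{\left(0,0 \right)}\right) H - 172\right) = 71 \left(\left(8 + 1\right) \left(-6\right) - 172\right) = 71 \left(9 \left(-6\right) - 172\right) = 71 \left(-54 - 172\right) = 71 \left(-226\right) = -16046$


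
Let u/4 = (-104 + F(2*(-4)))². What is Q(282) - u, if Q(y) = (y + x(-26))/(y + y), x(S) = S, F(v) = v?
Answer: -7074752/141 ≈ -50176.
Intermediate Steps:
Q(y) = (-26 + y)/(2*y) (Q(y) = (y - 26)/(y + y) = (-26 + y)/((2*y)) = (-26 + y)*(1/(2*y)) = (-26 + y)/(2*y))
u = 50176 (u = 4*(-104 + 2*(-4))² = 4*(-104 - 8)² = 4*(-112)² = 4*12544 = 50176)
Q(282) - u = (½)*(-26 + 282)/282 - 1*50176 = (½)*(1/282)*256 - 50176 = 64/141 - 50176 = -7074752/141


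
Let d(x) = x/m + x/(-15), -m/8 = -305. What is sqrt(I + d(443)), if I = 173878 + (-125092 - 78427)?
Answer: I*sqrt(15898086570)/732 ≈ 172.25*I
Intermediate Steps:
m = 2440 (m = -8*(-305) = 2440)
d(x) = -97*x/1464 (d(x) = x/2440 + x/(-15) = x*(1/2440) + x*(-1/15) = x/2440 - x/15 = -97*x/1464)
I = -29641 (I = 173878 - 203519 = -29641)
sqrt(I + d(443)) = sqrt(-29641 - 97/1464*443) = sqrt(-29641 - 42971/1464) = sqrt(-43437395/1464) = I*sqrt(15898086570)/732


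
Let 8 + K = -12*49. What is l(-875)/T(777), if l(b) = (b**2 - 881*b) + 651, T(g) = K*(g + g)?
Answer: -219593/132312 ≈ -1.6597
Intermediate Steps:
K = -596 (K = -8 - 12*49 = -8 - 588 = -596)
T(g) = -1192*g (T(g) = -596*(g + g) = -1192*g)
l(b) = 651 + b**2 - 881*b
l(-875)/T(777) = (651 + (-875)**2 - 881*(-875))/((-1192*777)) = (651 + 765625 + 770875)/(-926184) = 1537151*(-1/926184) = -219593/132312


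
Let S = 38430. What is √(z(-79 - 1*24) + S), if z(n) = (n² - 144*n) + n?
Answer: 2*√15942 ≈ 252.52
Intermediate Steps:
z(n) = n² - 143*n
√(z(-79 - 1*24) + S) = √((-79 - 1*24)*(-143 + (-79 - 1*24)) + 38430) = √((-79 - 24)*(-143 + (-79 - 24)) + 38430) = √(-103*(-143 - 103) + 38430) = √(-103*(-246) + 38430) = √(25338 + 38430) = √63768 = 2*√15942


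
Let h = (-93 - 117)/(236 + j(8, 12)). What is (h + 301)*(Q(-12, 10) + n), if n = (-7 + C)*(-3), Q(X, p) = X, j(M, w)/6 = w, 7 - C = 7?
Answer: 59463/22 ≈ 2702.9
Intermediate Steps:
C = 0 (C = 7 - 1*7 = 7 - 7 = 0)
j(M, w) = 6*w
h = -15/22 (h = (-93 - 117)/(236 + 6*12) = -210/(236 + 72) = -210/308 = -210*1/308 = -15/22 ≈ -0.68182)
n = 21 (n = (-7 + 0)*(-3) = -7*(-3) = 21)
(h + 301)*(Q(-12, 10) + n) = (-15/22 + 301)*(-12 + 21) = (6607/22)*9 = 59463/22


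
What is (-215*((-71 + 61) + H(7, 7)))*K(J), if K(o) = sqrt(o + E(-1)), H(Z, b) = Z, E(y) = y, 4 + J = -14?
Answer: 645*I*sqrt(19) ≈ 2811.5*I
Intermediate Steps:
J = -18 (J = -4 - 14 = -18)
K(o) = sqrt(-1 + o) (K(o) = sqrt(o - 1) = sqrt(-1 + o))
(-215*((-71 + 61) + H(7, 7)))*K(J) = (-215*((-71 + 61) + 7))*sqrt(-1 - 18) = (-215*(-10 + 7))*sqrt(-19) = (-215*(-3))*(I*sqrt(19)) = 645*(I*sqrt(19)) = 645*I*sqrt(19)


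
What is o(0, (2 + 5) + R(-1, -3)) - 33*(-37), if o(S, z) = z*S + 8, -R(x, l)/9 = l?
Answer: 1229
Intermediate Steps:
R(x, l) = -9*l
o(S, z) = 8 + S*z (o(S, z) = S*z + 8 = 8 + S*z)
o(0, (2 + 5) + R(-1, -3)) - 33*(-37) = (8 + 0*((2 + 5) - 9*(-3))) - 33*(-37) = (8 + 0*(7 + 27)) + 1221 = (8 + 0*34) + 1221 = (8 + 0) + 1221 = 8 + 1221 = 1229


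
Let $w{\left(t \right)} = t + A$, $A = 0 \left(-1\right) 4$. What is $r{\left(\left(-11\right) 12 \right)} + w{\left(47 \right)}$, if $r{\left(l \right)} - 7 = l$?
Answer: $-78$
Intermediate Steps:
$r{\left(l \right)} = 7 + l$
$A = 0$ ($A = 0 \cdot 4 = 0$)
$w{\left(t \right)} = t$ ($w{\left(t \right)} = t + 0 = t$)
$r{\left(\left(-11\right) 12 \right)} + w{\left(47 \right)} = \left(7 - 132\right) + 47 = -125 + 47 = -78$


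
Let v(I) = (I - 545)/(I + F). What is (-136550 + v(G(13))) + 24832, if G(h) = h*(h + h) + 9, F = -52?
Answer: -32957008/295 ≈ -1.1172e+5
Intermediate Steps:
G(h) = 9 + 2*h² (G(h) = h*(2*h) + 9 = 2*h² + 9 = 9 + 2*h²)
v(I) = (-545 + I)/(-52 + I) (v(I) = (I - 545)/(I - 52) = (-545 + I)/(-52 + I))
(-136550 + v(G(13))) + 24832 = (-136550 + (-545 + (9 + 2*13²))/(-52 + (9 + 2*13²))) + 24832 = (-136550 + (-545 + (9 + 2*169))/(-52 + (9 + 2*169))) + 24832 = (-136550 + (-545 + (9 + 338))/(-52 + (9 + 338))) + 24832 = (-136550 + (-545 + 347)/(-52 + 347)) + 24832 = (-136550 - 198/295) + 24832 = -40282448/295 + 24832 = -32957008/295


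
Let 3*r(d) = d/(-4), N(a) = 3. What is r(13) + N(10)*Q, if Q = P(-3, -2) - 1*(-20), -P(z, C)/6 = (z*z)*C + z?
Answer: 5243/12 ≈ 436.92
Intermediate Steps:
r(d) = -d/12 (r(d) = (d/(-4))/3 = (d*(-¼))/3 = (-d/4)/3 = -d/12)
P(z, C) = -6*z - 6*C*z² (P(z, C) = -6*((z*z)*C + z) = -6*(z²*C + z) = -6*(C*z² + z) = -6*(z + C*z²) = -6*z - 6*C*z²)
Q = 146 (Q = -6*(-3)*(1 - 2*(-3)) - 1*(-20) = -6*(-3)*(1 + 6) + 20 = -6*(-3)*7 + 20 = 126 + 20 = 146)
r(13) + N(10)*Q = -1/12*13 + 3*146 = -13/12 + 438 = 5243/12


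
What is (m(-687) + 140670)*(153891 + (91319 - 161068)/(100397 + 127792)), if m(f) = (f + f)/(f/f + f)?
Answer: 564790782948611350/26089609 ≈ 2.1648e+10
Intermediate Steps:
m(f) = 2*f/(1 + f) (m(f) = (2*f)/(1 + f) = 2*f/(1 + f))
(m(-687) + 140670)*(153891 + (91319 - 161068)/(100397 + 127792)) = (2*(-687)/(1 - 687) + 140670)*(153891 + (91319 - 161068)/(100397 + 127792)) = (2*(-687)/(-686) + 140670)*(153891 - 69749/228189) = (2*(-687)*(-1/686) + 140670)*(153891 - 69749*1/228189) = (687/343 + 140670)*(153891 - 69749/228189) = (48250497/343)*(35116163650/228189) = 564790782948611350/26089609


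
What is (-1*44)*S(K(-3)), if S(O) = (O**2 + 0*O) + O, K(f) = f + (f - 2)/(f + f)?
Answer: -1001/9 ≈ -111.22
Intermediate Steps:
K(f) = f + (-2 + f)/(2*f) (K(f) = f + (-2 + f)/((2*f)) = f + (-2 + f)*(1/(2*f)) = f + (-2 + f)/(2*f))
S(O) = O + O**2 (S(O) = (O**2 + 0) + O = O**2 + O = O + O**2)
(-1*44)*S(K(-3)) = (-1*44)*((1/2 - 3 - 1/(-3))*(1 + (1/2 - 3 - 1/(-3)))) = -44*(1/2 - 3 - 1*(-1/3))*(1 + (1/2 - 3 - 1*(-1/3))) = -44*(1/2 - 3 + 1/3)*(1 + (1/2 - 3 + 1/3)) = -(-286)*(1 - 13/6)/3 = -(-286)*(-7)/(3*6) = -44*91/36 = -1001/9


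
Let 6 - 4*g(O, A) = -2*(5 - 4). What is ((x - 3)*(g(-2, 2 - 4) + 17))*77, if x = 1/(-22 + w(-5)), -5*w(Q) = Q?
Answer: -13376/3 ≈ -4458.7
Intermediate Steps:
w(Q) = -Q/5
g(O, A) = 2 (g(O, A) = 3/2 - (-1)*(5 - 4)/2 = 3/2 - (-1)/2 = 3/2 - ¼*(-2) = 3/2 + ½ = 2)
x = -1/21 (x = 1/(-22 - ⅕*(-5)) = 1/(-22 + 1) = 1/(-21) = -1/21 ≈ -0.047619)
((x - 3)*(g(-2, 2 - 4) + 17))*77 = ((-1/21 - 3)*(2 + 17))*77 = -64/21*19*77 = -1216/21*77 = -13376/3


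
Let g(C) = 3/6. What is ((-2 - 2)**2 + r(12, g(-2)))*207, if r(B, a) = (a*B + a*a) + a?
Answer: 18837/4 ≈ 4709.3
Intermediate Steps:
g(C) = 1/2 (g(C) = 3*(1/6) = 1/2)
r(B, a) = a + a**2 + B*a (r(B, a) = (B*a + a**2) + a = (a**2 + B*a) + a = a + a**2 + B*a)
((-2 - 2)**2 + r(12, g(-2)))*207 = ((-2 - 2)**2 + (1 + 12 + 1/2)/2)*207 = ((-4)**2 + (1/2)*(27/2))*207 = (16 + 27/4)*207 = (91/4)*207 = 18837/4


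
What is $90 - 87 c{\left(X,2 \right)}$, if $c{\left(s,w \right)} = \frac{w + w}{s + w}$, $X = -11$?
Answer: $\frac{386}{3} \approx 128.67$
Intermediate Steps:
$c{\left(s,w \right)} = \frac{2 w}{s + w}$
$90 - 87 c{\left(X,2 \right)} = 90 - 87 \cdot 2 \cdot 2 \frac{1}{-11 + 2} = 90 - 87 \cdot 2 \cdot 2 \frac{1}{-9} = 90 - 87 \cdot 2 \cdot 2 \left(- \frac{1}{9}\right) = 90 - - \frac{116}{3} = 90 + \frac{116}{3} = \frac{386}{3}$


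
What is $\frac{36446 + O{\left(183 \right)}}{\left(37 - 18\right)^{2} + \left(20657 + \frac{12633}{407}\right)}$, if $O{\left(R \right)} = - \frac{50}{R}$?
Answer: $\frac{2714514176}{1567753497} \approx 1.7315$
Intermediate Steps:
$\frac{36446 + O{\left(183 \right)}}{\left(37 - 18\right)^{2} + \left(20657 + \frac{12633}{407}\right)} = \frac{36446 - \frac{50}{183}}{\left(37 - 18\right)^{2} + \left(20657 + \frac{12633}{407}\right)} = \frac{36446 - \frac{50}{183}}{19^{2} + \left(20657 + 12633 \cdot \frac{1}{407}\right)} = \frac{36446 - \frac{50}{183}}{361 + \left(20657 + \frac{12633}{407}\right)} = \frac{6669568}{183 \left(361 + \frac{8420032}{407}\right)} = \frac{6669568}{183 \cdot \frac{8566959}{407}} = \frac{6669568}{183} \cdot \frac{407}{8566959} = \frac{2714514176}{1567753497}$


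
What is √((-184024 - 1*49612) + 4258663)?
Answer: √4025027 ≈ 2006.2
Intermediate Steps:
√((-184024 - 1*49612) + 4258663) = √((-184024 - 49612) + 4258663) = √(-233636 + 4258663) = √4025027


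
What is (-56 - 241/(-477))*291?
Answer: -2567687/159 ≈ -16149.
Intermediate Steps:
(-56 - 241/(-477))*291 = (-56 - 241*(-1/477))*291 = (-56 + 241/477)*291 = -26471/477*291 = -2567687/159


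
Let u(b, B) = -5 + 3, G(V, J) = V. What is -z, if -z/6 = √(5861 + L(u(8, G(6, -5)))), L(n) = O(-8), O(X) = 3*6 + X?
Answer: 6*√5871 ≈ 459.73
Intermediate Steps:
O(X) = 18 + X
u(b, B) = -2
L(n) = 10 (L(n) = 18 - 8 = 10)
z = -6*√5871 (z = -6*√(5861 + 10) = -6*√5871 ≈ -459.73)
-z = -(-6)*√5871 = 6*√5871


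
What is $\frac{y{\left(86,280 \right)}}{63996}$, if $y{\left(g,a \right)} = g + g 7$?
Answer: $\frac{172}{15999} \approx 0.010751$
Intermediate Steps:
$y{\left(g,a \right)} = 8 g$ ($y{\left(g,a \right)} = g + 7 g = 8 g$)
$\frac{y{\left(86,280 \right)}}{63996} = \frac{8 \cdot 86}{63996} = 688 \cdot \frac{1}{63996} = \frac{172}{15999}$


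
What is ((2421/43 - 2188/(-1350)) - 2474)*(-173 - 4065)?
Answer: 297196670654/29025 ≈ 1.0239e+7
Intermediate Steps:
((2421/43 - 2188/(-1350)) - 2474)*(-173 - 4065) = ((2421*(1/43) - 2188*(-1/1350)) - 2474)*(-4238) = ((2421/43 + 1094/675) - 2474)*(-4238) = (1681217/29025 - 2474)*(-4238) = -70126633/29025*(-4238) = 297196670654/29025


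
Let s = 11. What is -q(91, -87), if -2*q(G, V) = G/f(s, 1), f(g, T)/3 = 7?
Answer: 13/6 ≈ 2.1667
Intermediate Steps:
f(g, T) = 21 (f(g, T) = 3*7 = 21)
q(G, V) = -G/42 (q(G, V) = -G/(2*21) = -G/42)
-q(91, -87) = -(-1)*91/42 = -1*(-13/6) = 13/6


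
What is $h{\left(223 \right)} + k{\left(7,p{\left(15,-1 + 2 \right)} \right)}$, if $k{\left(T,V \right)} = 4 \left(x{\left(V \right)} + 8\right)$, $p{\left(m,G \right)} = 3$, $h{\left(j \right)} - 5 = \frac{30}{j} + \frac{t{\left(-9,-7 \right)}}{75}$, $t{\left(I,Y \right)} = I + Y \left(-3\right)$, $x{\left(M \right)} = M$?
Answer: $\frac{274817}{5575} \approx 49.295$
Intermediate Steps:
$t{\left(I,Y \right)} = I - 3 Y$
$h{\left(j \right)} = \frac{129}{25} + \frac{30}{j}$ ($h{\left(j \right)} = 5 + \left(\frac{30}{j} + \frac{-9 - -21}{75}\right) = 5 + \left(\frac{30}{j} + \left(-9 + 21\right) \frac{1}{75}\right) = 5 + \left(\frac{30}{j} + 12 \cdot \frac{1}{75}\right) = 5 + \left(\frac{30}{j} + \frac{4}{25}\right) = 5 + \left(\frac{4}{25} + \frac{30}{j}\right) = \frac{129}{25} + \frac{30}{j}$)
$k{\left(T,V \right)} = 32 + 4 V$ ($k{\left(T,V \right)} = 4 \left(V + 8\right) = 4 \left(8 + V\right) = 32 + 4 V$)
$h{\left(223 \right)} + k{\left(7,p{\left(15,-1 + 2 \right)} \right)} = \left(\frac{129}{25} + \frac{30}{223}\right) + \left(32 + 4 \cdot 3\right) = \left(\frac{129}{25} + 30 \cdot \frac{1}{223}\right) + \left(32 + 12\right) = \left(\frac{129}{25} + \frac{30}{223}\right) + 44 = \frac{29517}{5575} + 44 = \frac{274817}{5575}$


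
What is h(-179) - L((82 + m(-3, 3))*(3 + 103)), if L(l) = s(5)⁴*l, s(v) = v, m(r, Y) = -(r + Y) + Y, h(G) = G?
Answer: -5631429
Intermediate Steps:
m(r, Y) = -r (m(r, Y) = -(Y + r) + Y = (-Y - r) + Y = -r)
L(l) = 625*l (L(l) = 5⁴*l = 625*l)
h(-179) - L((82 + m(-3, 3))*(3 + 103)) = -179 - 625*(82 - 1*(-3))*(3 + 103) = -179 - 625*(82 + 3)*106 = -179 - 625*85*106 = -179 - 625*9010 = -179 - 1*5631250 = -179 - 5631250 = -5631429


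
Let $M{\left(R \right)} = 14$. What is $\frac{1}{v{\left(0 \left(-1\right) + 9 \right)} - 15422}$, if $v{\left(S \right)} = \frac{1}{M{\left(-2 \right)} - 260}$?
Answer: $- \frac{246}{3793813} \approx -6.4842 \cdot 10^{-5}$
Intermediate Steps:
$v{\left(S \right)} = - \frac{1}{246}$ ($v{\left(S \right)} = \frac{1}{14 - 260} = \frac{1}{-246} = - \frac{1}{246}$)
$\frac{1}{v{\left(0 \left(-1\right) + 9 \right)} - 15422} = \frac{1}{- \frac{1}{246} - 15422} = \frac{1}{- \frac{3793813}{246}} = - \frac{246}{3793813}$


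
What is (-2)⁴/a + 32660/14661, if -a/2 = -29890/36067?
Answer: 2603216848/219108645 ≈ 11.881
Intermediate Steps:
a = 59780/36067 (a = -(-59780)/36067 = -2*(-29890/36067) = 59780/36067 ≈ 1.6575)
(-2)⁴/a + 32660/14661 = (-2)⁴/(59780/36067) + 32660/14661 = 16*(36067/59780) + 32660*(1/14661) = 144268/14945 + 32660/14661 = 2603216848/219108645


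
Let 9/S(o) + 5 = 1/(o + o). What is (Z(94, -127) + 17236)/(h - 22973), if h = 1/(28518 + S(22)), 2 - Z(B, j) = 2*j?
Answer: -36412781544/47822480513 ≈ -0.76142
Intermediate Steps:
S(o) = 9/(-5 + 1/(2*o)) (S(o) = 9/(-5 + 1/(o + o)) = 9/(-5 + 1/(2*o)))
Z(B, j) = 2 - 2*j
h = 73/2081682 (h = 1/(28518 - 18*22/(-1 + 10*22)) = 1/(28518 - 18*22/(-1 + 220)) = 1/(28518 - 18*22/219) = 1/(28518 - 18*22*1/219) = 1/(28518 - 132/73) = 1/(2081682/73) = 73/2081682 ≈ 3.5068e-5)
(Z(94, -127) + 17236)/(h - 22973) = ((2 - 2*(-127)) + 17236)/(73/2081682 - 22973) = ((2 + 254) + 17236)/(-47822480513/2081682) = (256 + 17236)*(-2081682/47822480513) = 17492*(-2081682/47822480513) = -36412781544/47822480513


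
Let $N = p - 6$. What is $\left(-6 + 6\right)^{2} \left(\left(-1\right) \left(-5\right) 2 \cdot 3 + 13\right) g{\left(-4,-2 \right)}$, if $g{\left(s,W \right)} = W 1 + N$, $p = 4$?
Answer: $0$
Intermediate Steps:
$N = -2$ ($N = 4 - 6 = -2$)
$g{\left(s,W \right)} = -2 + W$ ($g{\left(s,W \right)} = W 1 - 2 = W - 2 = -2 + W$)
$\left(-6 + 6\right)^{2} \left(\left(-1\right) \left(-5\right) 2 \cdot 3 + 13\right) g{\left(-4,-2 \right)} = \left(-6 + 6\right)^{2} \left(\left(-1\right) \left(-5\right) 2 \cdot 3 + 13\right) \left(-2 - 2\right) = 0^{2} \left(5 \cdot 2 \cdot 3 + 13\right) \left(-4\right) = 0 \left(10 \cdot 3 + 13\right) \left(-4\right) = 0 \left(30 + 13\right) \left(-4\right) = 0 \cdot 43 \left(-4\right) = 0 \left(-172\right) = 0$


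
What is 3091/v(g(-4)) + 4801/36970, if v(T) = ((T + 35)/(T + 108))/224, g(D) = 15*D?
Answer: -245735366203/184850 ≈ -1.3294e+6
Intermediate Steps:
v(T) = (35 + T)/(224*(108 + T)) (v(T) = ((35 + T)/(108 + T))*(1/224) = (35 + T)/(224*(108 + T)))
3091/v(g(-4)) + 4801/36970 = 3091/(((35 + 15*(-4))/(224*(108 + 15*(-4))))) + 4801/36970 = 3091/(((35 - 60)/(224*(108 - 60)))) + 4801*(1/36970) = 3091/(((1/224)*(-25)/48)) + 4801/36970 = 3091/(((1/224)*(1/48)*(-25))) + 4801/36970 = 3091/(-25/10752) + 4801/36970 = 3091*(-10752/25) + 4801/36970 = -33234432/25 + 4801/36970 = -245735366203/184850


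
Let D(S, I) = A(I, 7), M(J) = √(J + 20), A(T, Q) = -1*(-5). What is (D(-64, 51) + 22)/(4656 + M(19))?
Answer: 41904/7226099 - 9*√39/7226099 ≈ 0.0057912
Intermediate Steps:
A(T, Q) = 5
M(J) = √(20 + J)
D(S, I) = 5
(D(-64, 51) + 22)/(4656 + M(19)) = (5 + 22)/(4656 + √(20 + 19)) = 27/(4656 + √39)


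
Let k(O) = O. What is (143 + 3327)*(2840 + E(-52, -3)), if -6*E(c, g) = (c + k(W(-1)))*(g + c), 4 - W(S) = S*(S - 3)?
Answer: 24602300/3 ≈ 8.2008e+6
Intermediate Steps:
W(S) = 4 - S*(-3 + S) (W(S) = 4 - S*(S - 3) = 4 - S*(-3 + S))
E(c, g) = -c*(c + g)/6 (E(c, g) = -(c + (4 - 1*(-1)² + 3*(-1)))*(g + c)/6 = -(c + (4 - 1*1 - 3))*(c + g)/6 = -(c + (4 - 1 - 3))*(c + g)/6 = -(c + 0)*(c + g)/6 = -c*(c + g)/6)
(143 + 3327)*(2840 + E(-52, -3)) = (143 + 3327)*(2840 + (⅙)*(-52)*(-1*(-52) - 1*(-3))) = 3470*(2840 + (⅙)*(-52)*(52 + 3)) = 3470*(2840 + (⅙)*(-52)*55) = 3470*(2840 - 1430/3) = 3470*(7090/3) = 24602300/3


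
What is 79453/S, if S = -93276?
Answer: -79453/93276 ≈ -0.85181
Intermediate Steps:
79453/S = 79453/(-93276) = 79453*(-1/93276) = -79453/93276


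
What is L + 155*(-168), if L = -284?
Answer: -26324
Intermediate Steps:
L + 155*(-168) = -284 + 155*(-168) = -284 - 26040 = -26324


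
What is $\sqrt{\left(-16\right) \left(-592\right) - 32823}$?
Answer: $i \sqrt{23351} \approx 152.81 i$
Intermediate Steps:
$\sqrt{\left(-16\right) \left(-592\right) - 32823} = \sqrt{9472 - 32823} = \sqrt{-23351} = i \sqrt{23351}$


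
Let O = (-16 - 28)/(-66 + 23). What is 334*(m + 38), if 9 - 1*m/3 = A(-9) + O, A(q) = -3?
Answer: 1018700/43 ≈ 23691.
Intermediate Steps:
O = 44/43 (O = -44/(-43) = -44*(-1/43) = 44/43 ≈ 1.0233)
m = 1416/43 (m = 27 - 3*(-3 + 44/43) = 27 - 3*(-85/43) = 27 + 255/43 = 1416/43 ≈ 32.930)
334*(m + 38) = 334*(1416/43 + 38) = 334*(3050/43) = 1018700/43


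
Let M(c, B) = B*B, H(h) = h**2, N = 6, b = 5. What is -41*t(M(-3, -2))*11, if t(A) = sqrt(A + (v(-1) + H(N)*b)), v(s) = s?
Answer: -451*sqrt(183) ≈ -6101.0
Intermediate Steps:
M(c, B) = B**2
t(A) = sqrt(179 + A) (t(A) = sqrt(A + (-1 + 6**2*5)) = sqrt(A + (-1 + 36*5)) = sqrt(A + (-1 + 180)) = sqrt(A + 179) = sqrt(179 + A))
-41*t(M(-3, -2))*11 = -41*sqrt(179 + (-2)**2)*11 = -41*sqrt(179 + 4)*11 = -41*sqrt(183)*11 = -451*sqrt(183)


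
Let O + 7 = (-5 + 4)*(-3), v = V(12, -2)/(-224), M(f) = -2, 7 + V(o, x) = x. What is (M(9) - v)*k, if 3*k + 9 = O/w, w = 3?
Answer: 14167/2016 ≈ 7.0273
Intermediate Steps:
V(o, x) = -7 + x
v = 9/224 (v = (-7 - 2)/(-224) = -9*(-1/224) = 9/224 ≈ 0.040179)
O = -4 (O = -7 + (-5 + 4)*(-3) = -7 - 1*(-3) = -7 + 3 = -4)
k = -31/9 (k = -3 + (-4/3)/3 = -3 + (-4*⅓)/3 = -3 + (⅓)*(-4/3) = -3 - 4/9 = -31/9 ≈ -3.4444)
(M(9) - v)*k = (-2 - 1*9/224)*(-31/9) = (-2 - 9/224)*(-31/9) = -457/224*(-31/9) = 14167/2016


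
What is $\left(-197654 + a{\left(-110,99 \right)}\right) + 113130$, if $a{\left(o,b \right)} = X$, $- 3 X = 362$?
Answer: $- \frac{253934}{3} \approx -84645.0$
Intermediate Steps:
$X = - \frac{362}{3}$ ($X = \left(- \frac{1}{3}\right) 362 = - \frac{362}{3} \approx -120.67$)
$a{\left(o,b \right)} = - \frac{362}{3}$
$\left(-197654 + a{\left(-110,99 \right)}\right) + 113130 = \left(-197654 - \frac{362}{3}\right) + 113130 = - \frac{593324}{3} + 113130 = - \frac{253934}{3}$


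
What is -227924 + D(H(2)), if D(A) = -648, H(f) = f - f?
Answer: -228572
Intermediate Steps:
H(f) = 0
-227924 + D(H(2)) = -227924 - 648 = -228572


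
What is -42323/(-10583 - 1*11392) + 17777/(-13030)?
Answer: 32163823/57266850 ≈ 0.56165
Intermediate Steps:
-42323/(-10583 - 1*11392) + 17777/(-13030) = -42323/(-10583 - 11392) + 17777*(-1/13030) = -42323/(-21975) - 17777/13030 = -42323*(-1/21975) - 17777/13030 = 42323/21975 - 17777/13030 = 32163823/57266850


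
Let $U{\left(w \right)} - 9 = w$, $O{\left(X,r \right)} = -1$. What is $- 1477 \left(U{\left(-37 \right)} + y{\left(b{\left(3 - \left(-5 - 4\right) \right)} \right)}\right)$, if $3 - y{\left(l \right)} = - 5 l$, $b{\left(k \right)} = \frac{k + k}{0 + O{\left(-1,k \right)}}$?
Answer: $214165$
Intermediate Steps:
$U{\left(w \right)} = 9 + w$
$b{\left(k \right)} = - 2 k$ ($b{\left(k \right)} = \frac{k + k}{0 - 1} = \frac{2 k}{-1} = 2 k \left(-1\right) = - 2 k$)
$y{\left(l \right)} = 3 + 5 l$ ($y{\left(l \right)} = 3 - - 5 l = 3 + 5 l$)
$- 1477 \left(U{\left(-37 \right)} + y{\left(b{\left(3 - \left(-5 - 4\right) \right)} \right)}\right) = - 1477 \left(\left(9 - 37\right) + \left(3 + 5 \left(- 2 \left(3 - \left(-5 - 4\right)\right)\right)\right)\right) = - 1477 \left(-28 + \left(3 + 5 \left(- 2 \left(3 - -9\right)\right)\right)\right) = - 1477 \left(-28 + \left(3 + 5 \left(- 2 \left(3 + 9\right)\right)\right)\right) = - 1477 \left(-28 + \left(3 + 5 \left(\left(-2\right) 12\right)\right)\right) = - 1477 \left(-28 + \left(3 + 5 \left(-24\right)\right)\right) = - 1477 \left(-28 + \left(3 - 120\right)\right) = - 1477 \left(-28 - 117\right) = \left(-1477\right) \left(-145\right) = 214165$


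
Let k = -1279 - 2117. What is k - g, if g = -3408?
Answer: 12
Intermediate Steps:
k = -3396
k - g = -3396 - 1*(-3408) = -3396 + 3408 = 12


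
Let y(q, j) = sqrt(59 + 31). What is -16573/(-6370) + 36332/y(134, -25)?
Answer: 16573/6370 + 18166*sqrt(10)/15 ≈ 3832.3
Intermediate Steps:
y(q, j) = 3*sqrt(10) (y(q, j) = sqrt(90) = 3*sqrt(10))
-16573/(-6370) + 36332/y(134, -25) = -16573/(-6370) + 36332/((3*sqrt(10))) = -16573*(-1/6370) + 36332*(sqrt(10)/30) = 16573/6370 + 18166*sqrt(10)/15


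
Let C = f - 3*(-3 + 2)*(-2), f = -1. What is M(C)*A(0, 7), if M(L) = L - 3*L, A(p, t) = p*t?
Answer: 0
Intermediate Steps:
C = -7 (C = -1 - 3*(-3 + 2)*(-2) = -1 - 3*(-1)*(-2) = -1 + 3*(-2) = -1 - 6 = -7)
M(L) = -2*L
M(C)*A(0, 7) = (-2*(-7))*(0*7) = 14*0 = 0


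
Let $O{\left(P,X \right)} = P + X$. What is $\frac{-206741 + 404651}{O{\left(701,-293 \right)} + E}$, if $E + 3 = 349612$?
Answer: $\frac{197910}{350017} \approx 0.56543$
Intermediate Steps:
$E = 349609$ ($E = -3 + 349612 = 349609$)
$\frac{-206741 + 404651}{O{\left(701,-293 \right)} + E} = \frac{-206741 + 404651}{\left(701 - 293\right) + 349609} = \frac{197910}{408 + 349609} = \frac{197910}{350017}$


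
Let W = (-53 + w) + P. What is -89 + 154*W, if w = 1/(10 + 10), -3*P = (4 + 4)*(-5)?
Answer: -185699/30 ≈ -6190.0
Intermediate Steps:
P = 40/3 (P = -(4 + 4)*(-5)/3 = -8*(-5)/3 = -⅓*(-40) = 40/3 ≈ 13.333)
w = 1/20 ≈ 0.050000
W = -2377/60 (W = (-53 + 1/20) + 40/3 = -1059/20 + 40/3 = -2377/60 ≈ -39.617)
-89 + 154*W = -89 + 154*(-2377/60) = -89 - 183029/30 = -185699/30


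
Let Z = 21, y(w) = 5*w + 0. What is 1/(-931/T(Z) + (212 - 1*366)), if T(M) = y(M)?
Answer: -15/2443 ≈ -0.0061400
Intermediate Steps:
y(w) = 5*w
T(M) = 5*M
1/(-931/T(Z) + (212 - 1*366)) = 1/(-931/(5*21) + (212 - 1*366)) = 1/(-931/105 + (212 - 366)) = 1/(-931*1/105 - 154) = 1/(-133/15 - 154) = 1/(-2443/15) = -15/2443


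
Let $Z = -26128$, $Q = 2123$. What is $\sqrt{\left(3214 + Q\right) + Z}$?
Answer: $i \sqrt{20791} \approx 144.19 i$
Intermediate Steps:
$\sqrt{\left(3214 + Q\right) + Z} = \sqrt{\left(3214 + 2123\right) - 26128} = \sqrt{5337 - 26128} = \sqrt{-20791} = i \sqrt{20791}$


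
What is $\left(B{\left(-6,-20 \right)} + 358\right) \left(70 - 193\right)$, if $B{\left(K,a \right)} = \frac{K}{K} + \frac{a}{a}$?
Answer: $-44280$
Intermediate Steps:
$B{\left(K,a \right)} = 2$ ($B{\left(K,a \right)} = 1 + 1 = 2$)
$\left(B{\left(-6,-20 \right)} + 358\right) \left(70 - 193\right) = \left(2 + 358\right) \left(70 - 193\right) = 360 \left(-123\right) = -44280$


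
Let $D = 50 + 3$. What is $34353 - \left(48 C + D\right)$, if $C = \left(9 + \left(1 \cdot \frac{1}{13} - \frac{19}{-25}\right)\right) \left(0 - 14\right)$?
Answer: $\frac{13295884}{325} \approx 40910.0$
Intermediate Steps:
$D = 53$
$C = - \frac{44758}{325}$ ($C = \left(9 + \left(1 \cdot \frac{1}{13} - - \frac{19}{25}\right)\right) \left(-14\right) = \left(9 + \left(\frac{1}{13} + \frac{19}{25}\right)\right) \left(-14\right) = \left(9 + \frac{272}{325}\right) \left(-14\right) = \frac{3197}{325} \left(-14\right) = - \frac{44758}{325} \approx -137.72$)
$34353 - \left(48 C + D\right) = 34353 - \left(48 \left(- \frac{44758}{325}\right) + 53\right) = 34353 - \left(- \frac{2148384}{325} + 53\right) = 34353 - - \frac{2131159}{325} = 34353 + \frac{2131159}{325} = \frac{13295884}{325}$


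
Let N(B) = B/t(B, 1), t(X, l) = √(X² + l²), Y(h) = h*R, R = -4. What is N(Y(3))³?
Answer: -1728*√145/21025 ≈ -0.98967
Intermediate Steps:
Y(h) = -4*h (Y(h) = h*(-4) = -4*h)
N(B) = B/√(1 + B²) (N(B) = B/(√(B² + 1²)) = B/(√(B² + 1)) = B/(√(1 + B²)) = B/√(1 + B²))
N(Y(3))³ = ((-4*3)/√(1 + (-4*3)²))³ = (-12/√(1 + (-12)²))³ = (-12/√(1 + 144))³ = (-12*√145/145)³ = -1728*√145/21025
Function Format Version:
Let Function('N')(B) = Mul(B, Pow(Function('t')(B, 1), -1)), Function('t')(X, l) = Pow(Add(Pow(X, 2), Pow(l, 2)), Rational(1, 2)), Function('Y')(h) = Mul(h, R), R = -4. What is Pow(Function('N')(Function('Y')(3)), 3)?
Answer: Mul(Rational(-1728, 21025), Pow(145, Rational(1, 2))) ≈ -0.98967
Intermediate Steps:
Function('Y')(h) = Mul(-4, h) (Function('Y')(h) = Mul(h, -4) = Mul(-4, h))
Function('N')(B) = Mul(B, Pow(Add(1, Pow(B, 2)), Rational(-1, 2))) (Function('N')(B) = Mul(B, Pow(Pow(Add(Pow(B, 2), Pow(1, 2)), Rational(1, 2)), -1)) = Mul(B, Pow(Pow(Add(Pow(B, 2), 1), Rational(1, 2)), -1)) = Mul(B, Pow(Pow(Add(1, Pow(B, 2)), Rational(1, 2)), -1)) = Mul(B, Pow(Add(1, Pow(B, 2)), Rational(-1, 2))))
Pow(Function('N')(Function('Y')(3)), 3) = Pow(Mul(Mul(-4, 3), Pow(Add(1, Pow(Mul(-4, 3), 2)), Rational(-1, 2))), 3) = Pow(Mul(-12, Pow(Add(1, Pow(-12, 2)), Rational(-1, 2))), 3) = Pow(Mul(-12, Pow(Add(1, 144), Rational(-1, 2))), 3) = Pow(Mul(-12, Pow(145, Rational(-1, 2))), 3) = Pow(Mul(-12, Mul(Rational(1, 145), Pow(145, Rational(1, 2)))), 3) = Pow(Mul(Rational(-12, 145), Pow(145, Rational(1, 2))), 3) = Mul(Rational(-1728, 21025), Pow(145, Rational(1, 2)))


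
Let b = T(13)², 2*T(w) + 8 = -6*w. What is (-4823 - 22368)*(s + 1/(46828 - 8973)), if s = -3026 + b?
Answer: 1211504086794/37855 ≈ 3.2004e+7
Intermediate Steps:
T(w) = -4 - 3*w (T(w) = -4 + (-6*w)/2 = -4 - 3*w)
b = 1849 (b = (-4 - 3*13)² = (-4 - 39)² = (-43)² = 1849)
s = -1177 (s = -3026 + 1849 = -1177)
(-4823 - 22368)*(s + 1/(46828 - 8973)) = (-4823 - 22368)*(-1177 + 1/(46828 - 8973)) = -27191*(-1177 + 1/37855) = -27191*(-44555334/37855) = 1211504086794/37855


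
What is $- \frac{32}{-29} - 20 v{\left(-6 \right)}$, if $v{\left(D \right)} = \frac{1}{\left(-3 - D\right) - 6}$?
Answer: $\frac{676}{87} \approx 7.7701$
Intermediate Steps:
$v{\left(D \right)} = \frac{1}{-9 - D}$
$- \frac{32}{-29} - 20 v{\left(-6 \right)} = - \frac{32}{-29} - 20 \left(- \frac{1}{9 - 6}\right) = \left(-32\right) \left(- \frac{1}{29}\right) - 20 \left(- \frac{1}{3}\right) = \frac{32}{29} - 20 \left(\left(-1\right) \frac{1}{3}\right) = \frac{32}{29} - - \frac{20}{3} = \frac{32}{29} + \frac{20}{3} = \frac{676}{87}$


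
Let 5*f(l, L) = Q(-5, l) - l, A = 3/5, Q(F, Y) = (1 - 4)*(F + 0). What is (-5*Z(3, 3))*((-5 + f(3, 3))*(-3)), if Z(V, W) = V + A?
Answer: -702/5 ≈ -140.40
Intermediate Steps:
Q(F, Y) = -3*F
A = ⅗ (A = 3*(⅕) = ⅗ ≈ 0.60000)
Z(V, W) = ⅗ + V (Z(V, W) = V + ⅗ = ⅗ + V)
f(l, L) = 3 - l/5 (f(l, L) = (-3*(-5) - l)/5 = (15 - l)/5 = 3 - l/5)
(-5*Z(3, 3))*((-5 + f(3, 3))*(-3)) = (-5*(⅗ + 3))*((-5 + (3 - ⅕*3))*(-3)) = (-5*18/5)*((-5 + (3 - ⅗))*(-3)) = -18*(-5 + 12/5)*(-3) = -(-234)*(-3)/5 = -18*39/5 = -702/5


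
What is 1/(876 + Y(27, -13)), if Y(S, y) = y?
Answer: 1/863 ≈ 0.0011587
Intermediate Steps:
1/(876 + Y(27, -13)) = 1/(876 - 13) = 1/863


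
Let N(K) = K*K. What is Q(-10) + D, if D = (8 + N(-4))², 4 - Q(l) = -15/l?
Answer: 1157/2 ≈ 578.50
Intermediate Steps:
Q(l) = 4 + 15/l (Q(l) = 4 - (-15)/l = 4 + 15/l)
N(K) = K²
D = 576 (D = (8 + (-4)²)² = (8 + 16)² = 24² = 576)
Q(-10) + D = (4 + 15/(-10)) + 576 = (4 + 15*(-⅒)) + 576 = (4 - 3/2) + 576 = 5/2 + 576 = 1157/2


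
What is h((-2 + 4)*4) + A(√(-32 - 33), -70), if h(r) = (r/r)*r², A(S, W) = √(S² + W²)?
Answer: 64 + √4835 ≈ 133.53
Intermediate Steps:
h(r) = r² (h(r) = 1*r² = r²)
h((-2 + 4)*4) + A(√(-32 - 33), -70) = ((-2 + 4)*4)² + √((√(-32 - 33))² + (-70)²) = (2*4)² + √((√(-65))² + 4900) = 8² + √((I*√65)² + 4900) = 64 + √(-65 + 4900) = 64 + √4835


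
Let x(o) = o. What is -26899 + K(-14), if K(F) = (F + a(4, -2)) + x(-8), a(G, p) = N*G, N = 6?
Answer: -26897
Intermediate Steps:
a(G, p) = 6*G
K(F) = 16 + F (K(F) = (F + 6*4) - 8 = (F + 24) - 8 = (24 + F) - 8 = 16 + F)
-26899 + K(-14) = -26899 + (16 - 14) = -26899 + 2 = -26897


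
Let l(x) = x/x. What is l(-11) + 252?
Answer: 253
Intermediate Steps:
l(x) = 1
l(-11) + 252 = 1 + 252 = 253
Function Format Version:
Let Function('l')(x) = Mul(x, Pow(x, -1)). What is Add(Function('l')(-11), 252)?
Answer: 253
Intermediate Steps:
Function('l')(x) = 1
Add(Function('l')(-11), 252) = Add(1, 252) = 253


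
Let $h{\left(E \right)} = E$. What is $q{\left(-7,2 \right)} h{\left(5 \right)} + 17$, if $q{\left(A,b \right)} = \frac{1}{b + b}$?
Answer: $\frac{73}{4} \approx 18.25$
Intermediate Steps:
$q{\left(A,b \right)} = \frac{1}{2 b}$
$q{\left(-7,2 \right)} h{\left(5 \right)} + 17 = \frac{1}{2 \cdot 2} \cdot 5 + 17 = \frac{1}{2} \cdot \frac{1}{2} \cdot 5 + 17 = \frac{1}{4} \cdot 5 + 17 = \frac{5}{4} + 17 = \frac{73}{4}$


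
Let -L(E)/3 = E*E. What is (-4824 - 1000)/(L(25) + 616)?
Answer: 5824/1259 ≈ 4.6259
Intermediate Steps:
L(E) = -3*E**2 (L(E) = -3*E*E = -3*E**2)
(-4824 - 1000)/(L(25) + 616) = (-4824 - 1000)/(-3*25**2 + 616) = -5824/(-3*625 + 616) = -5824/(-1875 + 616) = -5824/(-1259) = -5824*(-1/1259) = 5824/1259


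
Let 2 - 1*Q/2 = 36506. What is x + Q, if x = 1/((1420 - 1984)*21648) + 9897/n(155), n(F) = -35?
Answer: -31319456756579/427331520 ≈ -73291.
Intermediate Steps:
Q = -73008 (Q = 4 - 2*36506 = 4 - 73012 = -73008)
x = -120837144419/427331520 (x = 1/((1420 - 1984)*21648) + 9897/(-35) = (1/21648)/(-564) + 9897*(-1/35) = -1/564*1/21648 - 9897/35 = -1/12209472 - 9897/35 = -120837144419/427331520 ≈ -282.77)
x + Q = -120837144419/427331520 - 73008 = -31319456756579/427331520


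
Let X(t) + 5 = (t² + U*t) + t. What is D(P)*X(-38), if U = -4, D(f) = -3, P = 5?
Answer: -4659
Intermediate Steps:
X(t) = -5 + t² - 3*t (X(t) = -5 + ((t² - 4*t) + t) = -5 + (t² - 3*t) = -5 + t² - 3*t)
D(P)*X(-38) = -3*(-5 + (-38)² - 3*(-38)) = -3*(-5 + 1444 + 114) = -3*1553 = -4659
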